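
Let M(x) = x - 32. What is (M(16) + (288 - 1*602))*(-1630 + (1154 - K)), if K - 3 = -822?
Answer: -113190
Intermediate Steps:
K = -819 (K = 3 - 822 = -819)
M(x) = -32 + x
(M(16) + (288 - 1*602))*(-1630 + (1154 - K)) = ((-32 + 16) + (288 - 1*602))*(-1630 + (1154 - 1*(-819))) = (-16 + (288 - 602))*(-1630 + (1154 + 819)) = (-16 - 314)*(-1630 + 1973) = -330*343 = -113190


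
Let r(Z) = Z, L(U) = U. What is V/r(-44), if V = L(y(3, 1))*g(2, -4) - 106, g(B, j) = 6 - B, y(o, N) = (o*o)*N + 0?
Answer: 35/22 ≈ 1.5909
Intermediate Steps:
y(o, N) = N*o² (y(o, N) = o²*N + 0 = N*o² + 0 = N*o²)
V = -70 (V = (1*3²)*(6 - 1*2) - 106 = (1*9)*(6 - 2) - 106 = 9*4 - 106 = 36 - 106 = -70)
V/r(-44) = -70/(-44) = -70*(-1/44) = 35/22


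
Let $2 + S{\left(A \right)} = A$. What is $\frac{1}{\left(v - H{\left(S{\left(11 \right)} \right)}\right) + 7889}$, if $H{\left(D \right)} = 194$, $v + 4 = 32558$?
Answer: $\frac{1}{40249} \approx 2.4845 \cdot 10^{-5}$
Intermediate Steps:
$v = 32554$ ($v = -4 + 32558 = 32554$)
$S{\left(A \right)} = -2 + A$
$\frac{1}{\left(v - H{\left(S{\left(11 \right)} \right)}\right) + 7889} = \frac{1}{\left(32554 - 194\right) + 7889} = \frac{1}{32360 + 7889} = \frac{1}{40249}$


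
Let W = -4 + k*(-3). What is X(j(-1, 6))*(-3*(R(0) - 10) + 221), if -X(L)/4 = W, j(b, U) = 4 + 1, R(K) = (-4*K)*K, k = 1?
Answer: 7028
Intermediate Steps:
R(K) = -4*K²
j(b, U) = 5
W = -7 (W = -4 + 1*(-3) = -4 - 3 = -7)
X(L) = 28 (X(L) = -4*(-7) = 28)
X(j(-1, 6))*(-3*(R(0) - 10) + 221) = 28*(-3*(-4*0² - 10) + 221) = 28*(-3*(-4*0 - 10) + 221) = 28*(-3*(0 - 10) + 221) = 28*(-3*(-10) + 221) = 28*(30 + 221) = 28*251 = 7028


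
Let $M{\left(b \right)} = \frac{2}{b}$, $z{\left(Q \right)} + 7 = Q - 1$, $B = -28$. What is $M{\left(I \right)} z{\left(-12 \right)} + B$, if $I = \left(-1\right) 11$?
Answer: $- \frac{268}{11} \approx -24.364$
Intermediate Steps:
$I = -11$
$z{\left(Q \right)} = -8 + Q$ ($z{\left(Q \right)} = -7 + \left(Q - 1\right) = -7 + \left(-1 + Q\right) = -8 + Q$)
$M{\left(I \right)} z{\left(-12 \right)} + B = \frac{2}{-11} \left(-8 - 12\right) - 28 = 2 \left(- \frac{1}{11}\right) \left(-20\right) - 28 = \left(- \frac{2}{11}\right) \left(-20\right) - 28 = \frac{40}{11} - 28 = - \frac{268}{11}$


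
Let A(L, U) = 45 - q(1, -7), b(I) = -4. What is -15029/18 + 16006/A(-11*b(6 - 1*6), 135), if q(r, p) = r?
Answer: -46646/99 ≈ -471.17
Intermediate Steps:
A(L, U) = 44 (A(L, U) = 45 - 1*1 = 45 - 1 = 44)
-15029/18 + 16006/A(-11*b(6 - 1*6), 135) = -15029/18 + 16006/44 = -15029*1/18 + 16006*(1/44) = -15029/18 + 8003/22 = -46646/99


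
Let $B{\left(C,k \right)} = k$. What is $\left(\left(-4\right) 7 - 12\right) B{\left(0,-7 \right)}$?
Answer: $280$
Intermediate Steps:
$\left(\left(-4\right) 7 - 12\right) B{\left(0,-7 \right)} = \left(\left(-4\right) 7 - 12\right) \left(-7\right) = \left(-28 - 12\right) \left(-7\right) = \left(-40\right) \left(-7\right) = 280$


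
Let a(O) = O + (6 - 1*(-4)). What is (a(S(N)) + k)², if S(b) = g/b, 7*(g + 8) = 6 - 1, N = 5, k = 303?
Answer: 118897216/1225 ≈ 97059.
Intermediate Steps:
g = -51/7 (g = -8 + (6 - 1)/7 = -8 + (⅐)*5 = -8 + 5/7 = -51/7 ≈ -7.2857)
S(b) = -51/(7*b)
a(O) = 10 + O (a(O) = O + (6 + 4) = O + 10 = 10 + O)
(a(S(N)) + k)² = ((10 - 51/7/5) + 303)² = ((10 - 51/7*⅕) + 303)² = ((10 - 51/35) + 303)² = (299/35 + 303)² = (10904/35)² = 118897216/1225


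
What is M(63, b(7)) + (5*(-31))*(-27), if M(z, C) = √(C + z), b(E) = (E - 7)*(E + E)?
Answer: 4185 + 3*√7 ≈ 4192.9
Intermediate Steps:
b(E) = 2*E*(-7 + E) (b(E) = (-7 + E)*(2*E) = 2*E*(-7 + E))
M(63, b(7)) + (5*(-31))*(-27) = √(2*7*(-7 + 7) + 63) + (5*(-31))*(-27) = √(2*7*0 + 63) - 155*(-27) = √(0 + 63) + 4185 = √63 + 4185 = 3*√7 + 4185 = 4185 + 3*√7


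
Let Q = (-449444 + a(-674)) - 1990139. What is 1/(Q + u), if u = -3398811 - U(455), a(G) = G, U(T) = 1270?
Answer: -1/5840338 ≈ -1.7122e-7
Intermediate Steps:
u = -3400081 (u = -3398811 - 1*1270 = -3398811 - 1270 = -3400081)
Q = -2440257 (Q = (-449444 - 674) - 1990139 = -450118 - 1990139 = -2440257)
1/(Q + u) = 1/(-2440257 - 3400081) = 1/(-5840338) = -1/5840338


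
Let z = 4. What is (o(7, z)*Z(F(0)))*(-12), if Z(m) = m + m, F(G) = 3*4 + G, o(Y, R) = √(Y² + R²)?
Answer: -288*√65 ≈ -2321.9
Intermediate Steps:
o(Y, R) = √(R² + Y²)
F(G) = 12 + G
Z(m) = 2*m
(o(7, z)*Z(F(0)))*(-12) = (√(4² + 7²)*(2*(12 + 0)))*(-12) = (√(16 + 49)*(2*12))*(-12) = (√65*24)*(-12) = (24*√65)*(-12) = -288*√65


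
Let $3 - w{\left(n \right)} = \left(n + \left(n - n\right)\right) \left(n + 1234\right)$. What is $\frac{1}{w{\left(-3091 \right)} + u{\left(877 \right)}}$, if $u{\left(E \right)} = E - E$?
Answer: $- \frac{1}{5739984} \approx -1.7422 \cdot 10^{-7}$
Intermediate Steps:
$w{\left(n \right)} = 3 - n \left(1234 + n\right)$ ($w{\left(n \right)} = 3 - \left(n + \left(n - n\right)\right) \left(n + 1234\right) = 3 - \left(n + 0\right) \left(1234 + n\right) = 3 - n \left(1234 + n\right)$)
$u{\left(E \right)} = 0$
$\frac{1}{w{\left(-3091 \right)} + u{\left(877 \right)}} = \frac{1}{\left(3 - \left(-3091\right)^{2} - -3814294\right) + 0} = \frac{1}{\left(3 - 9554281 + 3814294\right) + 0} = \frac{1}{-5739984 + 0} = \frac{1}{-5739984} = - \frac{1}{5739984}$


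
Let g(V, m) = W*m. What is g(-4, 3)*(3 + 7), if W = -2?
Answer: -60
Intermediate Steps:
g(V, m) = -2*m
g(-4, 3)*(3 + 7) = (-2*3)*(3 + 7) = -6*10 = -60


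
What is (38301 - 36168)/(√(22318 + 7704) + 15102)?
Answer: 16106283/114020191 - 2133*√30022/228040382 ≈ 0.13964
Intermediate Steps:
(38301 - 36168)/(√(22318 + 7704) + 15102) = 2133/(√30022 + 15102) = 2133/(15102 + √30022)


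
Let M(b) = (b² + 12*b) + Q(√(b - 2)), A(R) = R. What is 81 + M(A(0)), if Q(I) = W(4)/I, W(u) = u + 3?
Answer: 81 - 7*I*√2/2 ≈ 81.0 - 4.9497*I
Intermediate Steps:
W(u) = 3 + u
Q(I) = 7/I (Q(I) = (3 + 4)/I = 7/I)
M(b) = b² + 7/√(-2 + b) + 12*b (M(b) = (b² + 12*b) + 7/(√(b - 2)) = (b² + 12*b) + 7/(√(-2 + b)) = (b² + 12*b) + 7/√(-2 + b) = b² + 7/√(-2 + b) + 12*b)
81 + M(A(0)) = 81 + (0² + 7/√(-2 + 0) + 12*0) = 81 + (0 + 7/√(-2) + 0) = 81 + (0 + 7*(-I*√2/2) + 0) = 81 + (0 - 7*I*√2/2 + 0) = 81 - 7*I*√2/2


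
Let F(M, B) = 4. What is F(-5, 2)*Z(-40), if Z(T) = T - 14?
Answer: -216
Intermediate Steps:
Z(T) = -14 + T
F(-5, 2)*Z(-40) = 4*(-14 - 40) = 4*(-54) = -216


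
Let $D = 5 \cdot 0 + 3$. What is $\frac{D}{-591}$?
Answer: $- \frac{1}{197} \approx -0.0050761$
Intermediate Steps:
$D = 3$ ($D = 0 + 3 = 3$)
$\frac{D}{-591} = \frac{1}{-591} \cdot 3 = \left(- \frac{1}{591}\right) 3 = - \frac{1}{197}$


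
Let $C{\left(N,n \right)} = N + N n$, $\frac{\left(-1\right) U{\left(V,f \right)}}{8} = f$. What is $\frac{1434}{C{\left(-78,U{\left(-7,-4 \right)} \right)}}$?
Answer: $- \frac{239}{429} \approx -0.55711$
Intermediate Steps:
$U{\left(V,f \right)} = - 8 f$
$\frac{1434}{C{\left(-78,U{\left(-7,-4 \right)} \right)}} = \frac{1434}{\left(-78\right) \left(1 - -32\right)} = \frac{1434}{\left(-78\right) \left(1 + 32\right)} = \frac{1434}{\left(-78\right) 33} = \frac{1434}{-2574} = 1434 \left(- \frac{1}{2574}\right) = - \frac{239}{429}$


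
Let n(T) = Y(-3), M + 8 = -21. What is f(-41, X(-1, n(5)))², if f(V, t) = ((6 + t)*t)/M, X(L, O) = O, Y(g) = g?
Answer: 81/841 ≈ 0.096314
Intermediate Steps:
M = -29 (M = -8 - 21 = -29)
n(T) = -3
f(V, t) = -t*(6 + t)/29 (f(V, t) = ((6 + t)*t)/(-29) = (t*(6 + t))*(-1/29) = -t*(6 + t)/29)
f(-41, X(-1, n(5)))² = (-1/29*(-3)*(6 - 3))² = (-1/29*(-3)*3)² = (9/29)² = 81/841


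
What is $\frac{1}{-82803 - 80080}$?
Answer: $- \frac{1}{162883} \approx -6.1394 \cdot 10^{-6}$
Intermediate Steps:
$\frac{1}{-82803 - 80080} = \frac{1}{-162883} = - \frac{1}{162883}$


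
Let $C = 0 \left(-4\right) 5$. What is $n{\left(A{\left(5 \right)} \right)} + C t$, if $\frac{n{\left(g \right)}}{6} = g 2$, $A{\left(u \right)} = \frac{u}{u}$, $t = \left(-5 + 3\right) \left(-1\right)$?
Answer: $12$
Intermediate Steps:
$t = 2$ ($t = \left(-2\right) \left(-1\right) = 2$)
$A{\left(u \right)} = 1$
$n{\left(g \right)} = 12 g$ ($n{\left(g \right)} = 6 g 2 = 6 \cdot 2 g = 12 g$)
$C = 0$ ($C = 0 \cdot 5 = 0$)
$n{\left(A{\left(5 \right)} \right)} + C t = 12 \cdot 1 + 0 \cdot 2 = 12 + 0 = 12$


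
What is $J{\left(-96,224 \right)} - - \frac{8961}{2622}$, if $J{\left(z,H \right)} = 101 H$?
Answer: $\frac{19776363}{874} \approx 22627.0$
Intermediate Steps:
$J{\left(-96,224 \right)} - - \frac{8961}{2622} = 101 \cdot 224 - - \frac{8961}{2622} = 22624 - \left(-8961\right) \frac{1}{2622} = 22624 - - \frac{2987}{874} = 22624 + \frac{2987}{874} = \frac{19776363}{874}$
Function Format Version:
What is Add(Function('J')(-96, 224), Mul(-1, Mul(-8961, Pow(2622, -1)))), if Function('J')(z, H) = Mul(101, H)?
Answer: Rational(19776363, 874) ≈ 22627.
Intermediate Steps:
Add(Function('J')(-96, 224), Mul(-1, Mul(-8961, Pow(2622, -1)))) = Add(Mul(101, 224), Mul(-1, Mul(-8961, Pow(2622, -1)))) = Add(22624, Mul(-1, Mul(-8961, Rational(1, 2622)))) = Add(22624, Mul(-1, Rational(-2987, 874))) = Add(22624, Rational(2987, 874)) = Rational(19776363, 874)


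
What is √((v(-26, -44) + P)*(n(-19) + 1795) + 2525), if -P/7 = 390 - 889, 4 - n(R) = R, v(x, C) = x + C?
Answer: √6225539 ≈ 2495.1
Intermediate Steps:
v(x, C) = C + x
n(R) = 4 - R
P = 3493 (P = -7*(390 - 889) = -7*(-499) = 3493)
√((v(-26, -44) + P)*(n(-19) + 1795) + 2525) = √(((-44 - 26) + 3493)*((4 - 1*(-19)) + 1795) + 2525) = √((-70 + 3493)*((4 + 19) + 1795) + 2525) = √(3423*(23 + 1795) + 2525) = √(3423*1818 + 2525) = √(6223014 + 2525) = √6225539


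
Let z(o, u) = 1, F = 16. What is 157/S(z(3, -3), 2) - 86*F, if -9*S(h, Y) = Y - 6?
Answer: -4091/4 ≈ -1022.8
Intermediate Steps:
S(h, Y) = ⅔ - Y/9 (S(h, Y) = -(Y - 6)/9 = -(-6 + Y)/9 = ⅔ - Y/9)
157/S(z(3, -3), 2) - 86*F = 157/(⅔ - ⅑*2) - 86*16 = 157/(⅔ - 2/9) - 1376 = 157/(4/9) - 1376 = 157*(9/4) - 1376 = 1413/4 - 1376 = -4091/4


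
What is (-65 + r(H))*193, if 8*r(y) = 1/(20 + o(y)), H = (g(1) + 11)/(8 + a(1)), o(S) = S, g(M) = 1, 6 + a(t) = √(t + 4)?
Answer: -17663167/1408 + 579*√5/1408 ≈ -12544.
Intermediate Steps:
a(t) = -6 + √(4 + t) (a(t) = -6 + √(t + 4) = -6 + √(4 + t))
H = 12/(2 + √5) (H = (1 + 11)/(8 + (-6 + √(4 + 1))) = 12/(8 + (-6 + √5)) = 12/(2 + √5) ≈ 2.8328)
r(y) = 1/(8*(20 + y))
(-65 + r(H))*193 = (-65 + 1/(8*(20 + (-24 + 12*√5))))*193 = (-65 + 1/(8*(-4 + 12*√5)))*193 = -12545 + 193/(8*(-4 + 12*√5))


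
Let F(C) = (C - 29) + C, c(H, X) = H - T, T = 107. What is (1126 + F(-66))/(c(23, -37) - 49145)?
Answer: -965/49229 ≈ -0.019602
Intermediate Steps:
c(H, X) = -107 + H (c(H, X) = H - 1*107 = H - 107 = -107 + H)
F(C) = -29 + 2*C (F(C) = (-29 + C) + C = -29 + 2*C)
(1126 + F(-66))/(c(23, -37) - 49145) = (1126 + (-29 + 2*(-66)))/((-107 + 23) - 49145) = (1126 + (-29 - 132))/(-84 - 49145) = (1126 - 161)/(-49229) = 965*(-1/49229) = -965/49229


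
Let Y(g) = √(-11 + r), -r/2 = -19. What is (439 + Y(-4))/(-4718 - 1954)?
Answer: -439/6672 - √3/2224 ≈ -0.066576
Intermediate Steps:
r = 38 (r = -2*(-19) = 38)
Y(g) = 3*√3 (Y(g) = √(-11 + 38) = √27 = 3*√3)
(439 + Y(-4))/(-4718 - 1954) = (439 + 3*√3)/(-4718 - 1954) = (439 + 3*√3)/(-6672) = (439 + 3*√3)*(-1/6672) = -439/6672 - √3/2224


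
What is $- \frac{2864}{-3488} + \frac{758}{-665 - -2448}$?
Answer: $\frac{484401}{388694} \approx 1.2462$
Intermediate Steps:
$- \frac{2864}{-3488} + \frac{758}{-665 - -2448} = \left(-2864\right) \left(- \frac{1}{3488}\right) + \frac{758}{-665 + 2448} = \frac{179}{218} + \frac{758}{1783} = \frac{484401}{388694}$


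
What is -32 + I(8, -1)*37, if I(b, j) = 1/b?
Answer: -219/8 ≈ -27.375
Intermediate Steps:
-32 + I(8, -1)*37 = -32 + 37/8 = -219/8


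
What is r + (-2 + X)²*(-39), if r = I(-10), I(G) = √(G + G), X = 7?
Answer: -975 + 2*I*√5 ≈ -975.0 + 4.4721*I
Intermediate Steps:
I(G) = √2*√G (I(G) = √(2*G) = √2*√G)
r = 2*I*√5 (r = √2*√(-10) = √2*(I*√10) = 2*I*√5 ≈ 4.4721*I)
r + (-2 + X)²*(-39) = 2*I*√5 + (-2 + 7)²*(-39) = 2*I*√5 + 5²*(-39) = 2*I*√5 + 25*(-39) = 2*I*√5 - 975 = -975 + 2*I*√5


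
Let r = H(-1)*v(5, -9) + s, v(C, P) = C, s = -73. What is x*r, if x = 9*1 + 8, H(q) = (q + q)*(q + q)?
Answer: -901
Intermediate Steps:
H(q) = 4*q² (H(q) = (2*q)*(2*q) = 4*q²)
r = -53 (r = (4*(-1)²)*5 - 73 = (4*1)*5 - 73 = 4*5 - 73 = 20 - 73 = -53)
x = 17 (x = 9 + 8 = 17)
x*r = 17*(-53) = -901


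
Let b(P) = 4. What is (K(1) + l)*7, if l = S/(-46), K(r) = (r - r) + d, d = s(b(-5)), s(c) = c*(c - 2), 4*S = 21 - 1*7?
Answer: 5103/92 ≈ 55.467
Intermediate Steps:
S = 7/2 (S = (21 - 1*7)/4 = (21 - 7)/4 = (¼)*14 = 7/2 ≈ 3.5000)
s(c) = c*(-2 + c)
d = 8 (d = 4*(-2 + 4) = 4*2 = 8)
K(r) = 8 (K(r) = (r - r) + 8 = 0 + 8 = 8)
l = -7/92 (l = (7/2)/(-46) = (7/2)*(-1/46) = -7/92 ≈ -0.076087)
(K(1) + l)*7 = (8 - 7/92)*7 = (729/92)*7 = 5103/92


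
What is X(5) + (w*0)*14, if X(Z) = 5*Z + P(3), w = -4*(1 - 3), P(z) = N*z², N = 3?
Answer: 52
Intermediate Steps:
P(z) = 3*z²
w = 8 (w = -4*(-2) = 8)
X(Z) = 27 + 5*Z (X(Z) = 5*Z + 3*3² = 5*Z + 3*9 = 5*Z + 27 = 27 + 5*Z)
X(5) + (w*0)*14 = (27 + 5*5) + (8*0)*14 = (27 + 25) + 0*14 = 52 + 0 = 52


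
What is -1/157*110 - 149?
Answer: -23503/157 ≈ -149.70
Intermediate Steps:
-1/157*110 - 149 = -110/157 - 149 = -23503/157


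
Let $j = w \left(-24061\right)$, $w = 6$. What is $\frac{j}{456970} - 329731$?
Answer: $- \frac{75338659718}{228485} \approx -3.2973 \cdot 10^{5}$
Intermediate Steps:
$j = -144366$ ($j = 6 \left(-24061\right) = -144366$)
$\frac{j}{456970} - 329731 = - \frac{144366}{456970} - 329731 = \left(-144366\right) \frac{1}{456970} - 329731 = - \frac{72183}{228485} - 329731 = - \frac{75338659718}{228485}$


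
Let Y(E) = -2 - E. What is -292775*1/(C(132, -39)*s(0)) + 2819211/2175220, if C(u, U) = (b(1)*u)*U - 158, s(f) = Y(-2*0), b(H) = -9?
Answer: 56074908308/12554826035 ≈ 4.4664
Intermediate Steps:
s(f) = -2 (s(f) = -2 - (-2)*0 = -2 - 1*0 = -2 + 0 = -2)
C(u, U) = -158 - 9*U*u (C(u, U) = (-9*u)*U - 158 = -9*U*u - 158 = -158 - 9*U*u)
-292775*1/(C(132, -39)*s(0)) + 2819211/2175220 = -292775*(-1/(2*(-158 - 9*(-39)*132))) + 2819211/2175220 = -292775*(-1/(2*(-158 + 46332))) + 2819211*(1/2175220) = -292775/(46174*(-2)) + 2819211/2175220 = -292775/(-92348) + 2819211/2175220 = -292775*(-1/92348) + 2819211/2175220 = 292775/92348 + 2819211/2175220 = 56074908308/12554826035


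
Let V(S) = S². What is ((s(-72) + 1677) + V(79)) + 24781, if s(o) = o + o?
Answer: 32555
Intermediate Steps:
s(o) = 2*o
((s(-72) + 1677) + V(79)) + 24781 = ((2*(-72) + 1677) + 79²) + 24781 = ((-144 + 1677) + 6241) + 24781 = (1533 + 6241) + 24781 = 7774 + 24781 = 32555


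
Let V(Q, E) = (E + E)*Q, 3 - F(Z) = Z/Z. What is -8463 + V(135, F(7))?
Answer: -7923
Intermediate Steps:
F(Z) = 2 (F(Z) = 3 - Z/Z = 3 - 1*1 = 3 - 1 = 2)
V(Q, E) = 2*E*Q (V(Q, E) = (2*E)*Q = 2*E*Q)
-8463 + V(135, F(7)) = -8463 + 2*2*135 = -8463 + 540 = -7923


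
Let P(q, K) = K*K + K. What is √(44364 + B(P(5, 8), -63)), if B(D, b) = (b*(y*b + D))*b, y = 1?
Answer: √80085 ≈ 282.99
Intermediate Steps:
P(q, K) = K + K² (P(q, K) = K² + K = K + K²)
B(D, b) = b²*(D + b) (B(D, b) = (b*(1*b + D))*b = (b*(b + D))*b = (b*(D + b))*b = b²*(D + b))
√(44364 + B(P(5, 8), -63)) = √(44364 + (-63)²*(8*(1 + 8) - 63)) = √(44364 + 3969*(8*9 - 63)) = √(44364 + 3969*(72 - 63)) = √(44364 + 3969*9) = √(44364 + 35721) = √80085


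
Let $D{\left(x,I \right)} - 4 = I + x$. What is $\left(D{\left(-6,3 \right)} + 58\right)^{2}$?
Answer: $3481$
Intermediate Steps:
$D{\left(x,I \right)} = 4 + I + x$ ($D{\left(x,I \right)} = 4 + \left(I + x\right) = 4 + I + x$)
$\left(D{\left(-6,3 \right)} + 58\right)^{2} = \left(\left(4 + 3 - 6\right) + 58\right)^{2} = \left(1 + 58\right)^{2} = 59^{2} = 3481$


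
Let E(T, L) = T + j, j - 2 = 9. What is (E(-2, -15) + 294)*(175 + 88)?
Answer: 79689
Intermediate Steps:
j = 11 (j = 2 + 9 = 11)
E(T, L) = 11 + T (E(T, L) = T + 11 = 11 + T)
(E(-2, -15) + 294)*(175 + 88) = ((11 - 2) + 294)*(175 + 88) = (9 + 294)*263 = 303*263 = 79689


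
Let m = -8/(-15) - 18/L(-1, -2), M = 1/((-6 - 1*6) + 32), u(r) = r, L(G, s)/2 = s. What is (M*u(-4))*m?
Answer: -151/150 ≈ -1.0067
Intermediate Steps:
L(G, s) = 2*s
M = 1/20 (M = 1/((-6 - 6) + 32) = 1/(-12 + 32) = 1/20 ≈ 0.050000)
m = 151/30 (m = -8/(-15) - 18/(2*(-2)) = -8*(-1/15) - 18/(-4) = 8/15 - 18*(-¼) = 8/15 + 9/2 = 151/30 ≈ 5.0333)
(M*u(-4))*m = ((1/20)*(-4))*(151/30) = -⅕*151/30 = -151/150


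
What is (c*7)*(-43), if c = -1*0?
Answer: 0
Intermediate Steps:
c = 0
(c*7)*(-43) = (0*7)*(-43) = 0*(-43) = 0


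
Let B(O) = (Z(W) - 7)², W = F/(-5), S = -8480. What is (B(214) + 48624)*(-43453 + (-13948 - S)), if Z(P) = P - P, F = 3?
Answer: -2381131833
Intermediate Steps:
W = -⅗ (W = 3/(-5) = 3*(-⅕) = -⅗ ≈ -0.60000)
Z(P) = 0
B(O) = 49 (B(O) = (0 - 7)² = (-7)² = 49)
(B(214) + 48624)*(-43453 + (-13948 - S)) = (49 + 48624)*(-43453 + (-13948 - 1*(-8480))) = 48673*(-43453 + (-13948 + 8480)) = 48673*(-43453 - 5468) = 48673*(-48921) = -2381131833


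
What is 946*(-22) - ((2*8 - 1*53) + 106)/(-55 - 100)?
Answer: -3225791/155 ≈ -20812.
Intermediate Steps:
946*(-22) - ((2*8 - 1*53) + 106)/(-55 - 100) = -20812 - ((16 - 53) + 106)/(-155) = -20812 - (-1)*(-37 + 106)/155 = -20812 - (-1)*69/155 = -20812 - 1*(-69/155) = -20812 + 69/155 = -3225791/155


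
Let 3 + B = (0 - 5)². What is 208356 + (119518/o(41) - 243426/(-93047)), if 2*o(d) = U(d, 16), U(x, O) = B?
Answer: 224379377084/1023517 ≈ 2.1922e+5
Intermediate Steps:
B = 22 (B = -3 + (0 - 5)² = -3 + (-5)² = -3 + 25 = 22)
U(x, O) = 22
o(d) = 11 (o(d) = (½)*22 = 11)
208356 + (119518/o(41) - 243426/(-93047)) = 208356 + (119518/11 - 243426/(-93047)) = 208356 + (119518*(1/11) - 243426*(-1/93047)) = 208356 + (119518/11 + 243426/93047) = 208356 + 11123469032/1023517 = 224379377084/1023517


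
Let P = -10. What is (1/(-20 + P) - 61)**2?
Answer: 3352561/900 ≈ 3725.1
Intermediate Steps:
(1/(-20 + P) - 61)**2 = (1/(-20 - 10) - 61)**2 = (1/(-30) - 61)**2 = (-1/30 - 61)**2 = (-1831/30)**2 = 3352561/900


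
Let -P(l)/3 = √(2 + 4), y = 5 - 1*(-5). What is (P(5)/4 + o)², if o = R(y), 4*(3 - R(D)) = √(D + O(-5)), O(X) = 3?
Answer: (12 - √13 - 3*√6)²/16 ≈ 0.068380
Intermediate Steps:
y = 10 (y = 5 + 5 = 10)
R(D) = 3 - √(3 + D)/4 (R(D) = 3 - √(D + 3)/4 = 3 - √(3 + D)/4)
P(l) = -3*√6 (P(l) = -3*√(2 + 4) = -3*√6)
o = 3 - √13/4 (o = 3 - √(3 + 10)/4 = 3 - √13/4 ≈ 2.0986)
(P(5)/4 + o)² = (-3*√6/4 + (3 - √13/4))² = (3 - 3*√6/4 - √13/4)²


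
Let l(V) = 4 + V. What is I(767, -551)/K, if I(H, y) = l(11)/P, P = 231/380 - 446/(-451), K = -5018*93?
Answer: -428450/21285078919 ≈ -2.0129e-5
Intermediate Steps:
K = -466674
P = 273661/171380 (P = 231*(1/380) - 446*(-1/451) = 231/380 + 446/451 = 273661/171380 ≈ 1.5968)
I(H, y) = 2570700/273661 (I(H, y) = (4 + 11)/(273661/171380) = 15*(171380/273661) = 2570700/273661)
I(767, -551)/K = (2570700/273661)/(-466674) = (2570700/273661)*(-1/466674) = -428450/21285078919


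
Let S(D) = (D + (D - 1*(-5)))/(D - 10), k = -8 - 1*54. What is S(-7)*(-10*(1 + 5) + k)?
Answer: -1098/17 ≈ -64.588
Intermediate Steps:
k = -62 (k = -8 - 54 = -62)
S(D) = (5 + 2*D)/(-10 + D) (S(D) = (D + (D + 5))/(-10 + D) = (D + (5 + D))/(-10 + D) = (5 + 2*D)/(-10 + D))
S(-7)*(-10*(1 + 5) + k) = ((5 + 2*(-7))/(-10 - 7))*(-10*(1 + 5) - 62) = ((5 - 14)/(-17))*(-10*6 - 62) = (-1/17*(-9))*(-60 - 62) = (9/17)*(-122) = -1098/17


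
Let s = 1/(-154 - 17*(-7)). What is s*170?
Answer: -34/7 ≈ -4.8571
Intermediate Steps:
s = -1/35 (s = 1/(-154 + 119) = 1/(-35) = -1/35 ≈ -0.028571)
s*170 = -1/35*170 = -34/7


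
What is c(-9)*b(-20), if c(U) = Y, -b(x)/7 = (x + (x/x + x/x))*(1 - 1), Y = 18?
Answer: 0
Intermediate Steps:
b(x) = 0 (b(x) = -7*(x + (x/x + x/x))*(1 - 1) = -7*(x + (1 + 1))*0 = -7*(x + 2)*0 = -7*(2 + x)*0 = -7*0 = 0)
c(U) = 18
c(-9)*b(-20) = 18*0 = 0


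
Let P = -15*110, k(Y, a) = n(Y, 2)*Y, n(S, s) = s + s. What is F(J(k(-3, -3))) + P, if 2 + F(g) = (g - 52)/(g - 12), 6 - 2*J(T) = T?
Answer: -4913/3 ≈ -1637.7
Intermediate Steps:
n(S, s) = 2*s
k(Y, a) = 4*Y (k(Y, a) = (2*2)*Y = 4*Y)
J(T) = 3 - T/2
F(g) = -2 + (-52 + g)/(-12 + g) (F(g) = -2 + (g - 52)/(g - 12) = -2 + (-52 + g)/(-12 + g))
P = -1650
F(J(k(-3, -3))) + P = (-28 - (3 - 2*(-3)))/(-12 + (3 - 2*(-3))) - 1650 = (-28 - (3 - ½*(-12)))/(-12 + (3 - ½*(-12))) - 1650 = (-28 - (3 + 6))/(-12 + (3 + 6)) - 1650 = (-28 - 1*9)/(-12 + 9) - 1650 = (-28 - 9)/(-3) - 1650 = -⅓*(-37) - 1650 = 37/3 - 1650 = -4913/3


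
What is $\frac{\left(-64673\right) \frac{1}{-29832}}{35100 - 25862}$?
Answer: $\frac{64673}{275588016} \approx 0.00023467$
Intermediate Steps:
$\frac{\left(-64673\right) \frac{1}{-29832}}{35100 - 25862} = \frac{\left(-64673\right) \left(- \frac{1}{29832}\right)}{9238} = \frac{64673}{29832} \cdot \frac{1}{9238} = \frac{64673}{275588016}$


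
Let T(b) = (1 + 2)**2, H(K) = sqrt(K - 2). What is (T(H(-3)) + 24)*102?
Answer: 3366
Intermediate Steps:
H(K) = sqrt(-2 + K)
T(b) = 9 (T(b) = 3**2 = 9)
(T(H(-3)) + 24)*102 = (9 + 24)*102 = 33*102 = 3366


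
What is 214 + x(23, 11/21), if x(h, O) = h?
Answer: 237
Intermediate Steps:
214 + x(23, 11/21) = 214 + 23 = 237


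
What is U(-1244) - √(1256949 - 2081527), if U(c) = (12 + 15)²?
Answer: 729 - I*√824578 ≈ 729.0 - 908.06*I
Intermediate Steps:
U(c) = 729 (U(c) = 27² = 729)
U(-1244) - √(1256949 - 2081527) = 729 - √(1256949 - 2081527) = 729 - √(-824578) = 729 - I*√824578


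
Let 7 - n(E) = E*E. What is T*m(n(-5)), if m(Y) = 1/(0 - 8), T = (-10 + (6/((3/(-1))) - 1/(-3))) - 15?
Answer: 10/3 ≈ 3.3333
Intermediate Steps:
n(E) = 7 - E² (n(E) = 7 - E*E = 7 - E²)
T = -80/3 (T = (-10 + (6/((3*(-1))) - 1*(-⅓))) - 15 = (-10 + (6/(-3) + ⅓)) - 15 = (-10 + (6*(-⅓) + ⅓)) - 15 = (-10 + (-2 + ⅓)) - 15 = (-10 - 5/3) - 15 = -35/3 - 15 = -80/3 ≈ -26.667)
m(Y) = -⅛ (m(Y) = 1/(-8) = -⅛)
T*m(n(-5)) = -80/3*(-⅛) = 10/3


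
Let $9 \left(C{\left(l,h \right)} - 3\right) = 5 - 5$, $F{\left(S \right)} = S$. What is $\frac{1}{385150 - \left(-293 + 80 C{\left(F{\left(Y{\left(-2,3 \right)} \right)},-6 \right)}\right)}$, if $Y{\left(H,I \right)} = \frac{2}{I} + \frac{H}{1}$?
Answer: $\frac{1}{385203} \approx 2.596 \cdot 10^{-6}$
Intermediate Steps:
$Y{\left(H,I \right)} = H + \frac{2}{I}$ ($Y{\left(H,I \right)} = \frac{2}{I} + H 1 = \frac{2}{I} + H = H + \frac{2}{I}$)
$C{\left(l,h \right)} = 3$ ($C{\left(l,h \right)} = 3 + \frac{5 - 5}{9} = 3 + \frac{1}{9} \cdot 0 = 3 + 0 = 3$)
$\frac{1}{385150 - \left(-293 + 80 C{\left(F{\left(Y{\left(-2,3 \right)} \right)},-6 \right)}\right)} = \frac{1}{385150 + \left(293 - 240\right)} = \frac{1}{385150 + 53} = \frac{1}{385203}$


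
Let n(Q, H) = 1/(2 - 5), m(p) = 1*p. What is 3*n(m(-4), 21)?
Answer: -1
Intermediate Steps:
m(p) = p
n(Q, H) = -1/3 (n(Q, H) = 1/(-3) = -1/3)
3*n(m(-4), 21) = 3*(-1/3) = -1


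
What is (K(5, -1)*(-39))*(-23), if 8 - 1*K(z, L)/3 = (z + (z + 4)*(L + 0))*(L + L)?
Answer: 0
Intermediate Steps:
K(z, L) = 24 - 6*L*(z + L*(4 + z)) (K(z, L) = 24 - 3*(z + (z + 4)*(L + 0))*(L + L) = 24 - 3*(z + (4 + z)*L)*2*L = 24 - 3*(z + L*(4 + z))*2*L = 24 - 6*L*(z + L*(4 + z)))
(K(5, -1)*(-39))*(-23) = ((24 - 24*(-1)**2 - 6*(-1)*5 - 6*5*(-1)**2)*(-39))*(-23) = ((24 - 24*1 + 30 - 6*5*1)*(-39))*(-23) = ((24 - 24 + 30 - 30)*(-39))*(-23) = (0*(-39))*(-23) = 0*(-23) = 0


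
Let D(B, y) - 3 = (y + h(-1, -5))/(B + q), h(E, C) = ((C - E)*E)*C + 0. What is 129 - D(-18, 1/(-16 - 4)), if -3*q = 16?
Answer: 175197/1400 ≈ 125.14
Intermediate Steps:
h(E, C) = C*E*(C - E) (h(E, C) = (E*(C - E))*C + 0 = C*E*(C - E) + 0 = C*E*(C - E))
q = -16/3 (q = -⅓*16 = -16/3 ≈ -5.3333)
D(B, y) = 3 + (-20 + y)/(-16/3 + B) (D(B, y) = 3 + (y - 5*(-1)*(-5 - 1*(-1)))/(B - 16/3) = 3 + (y - 5*(-1)*(-5 + 1))/(-16/3 + B) = 3 + (y - 5*(-1)*(-4))/(-16/3 + B) = 3 + (y - 20)/(-16/3 + B) = 3 + (-20 + y)/(-16/3 + B))
129 - D(-18, 1/(-16 - 4)) = 129 - 3*(-36 + 1/(-16 - 4) + 3*(-18))/(-16 + 3*(-18)) = 129 - 3*(-36 + 1/(-20) - 54)/(-16 - 54) = 129 - 3*(-36 - 1/20 - 54)/(-70) = 129 - 3*(-1)*(-1801)/(70*20) = 129 - 1*5403/1400 = 129 - 5403/1400 = 175197/1400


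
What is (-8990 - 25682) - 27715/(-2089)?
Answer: -72402093/2089 ≈ -34659.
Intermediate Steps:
(-8990 - 25682) - 27715/(-2089) = -34672 - 27715*(-1/2089) = -34672 + 27715/2089 = -72402093/2089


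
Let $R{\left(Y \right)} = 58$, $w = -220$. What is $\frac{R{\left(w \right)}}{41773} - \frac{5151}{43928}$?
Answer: $- \frac{12507347}{107941432} \approx -0.11587$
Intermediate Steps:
$\frac{R{\left(w \right)}}{41773} - \frac{5151}{43928} = \frac{58}{41773} - \frac{5151}{43928} = 58 \cdot \frac{1}{41773} - \frac{303}{2584} = \frac{58}{41773} - \frac{303}{2584} = - \frac{12507347}{107941432}$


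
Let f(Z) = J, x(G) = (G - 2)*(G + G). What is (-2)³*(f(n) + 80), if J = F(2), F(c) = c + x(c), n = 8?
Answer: -656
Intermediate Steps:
x(G) = 2*G*(-2 + G) (x(G) = (-2 + G)*(2*G) = 2*G*(-2 + G))
F(c) = c + 2*c*(-2 + c)
J = 2 (J = 2*(-3 + 2*2) = 2*(-3 + 4) = 2*1 = 2)
f(Z) = 2
(-2)³*(f(n) + 80) = (-2)³*(2 + 80) = -8*82 = -656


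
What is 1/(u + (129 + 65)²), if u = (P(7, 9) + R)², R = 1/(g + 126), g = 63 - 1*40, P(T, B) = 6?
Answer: 22201/836357861 ≈ 2.6545e-5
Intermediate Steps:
g = 23 (g = 63 - 40 = 23)
R = 1/149 (R = 1/(23 + 126) = 1/149 ≈ 0.0067114)
u = 801025/22201 (u = (6 + 1/149)² = (895/149)² = 801025/22201 ≈ 36.081)
1/(u + (129 + 65)²) = 1/(801025/22201 + (129 + 65)²) = 1/(801025/22201 + 194²) = 1/(801025/22201 + 37636) = 1/(836357861/22201) = 22201/836357861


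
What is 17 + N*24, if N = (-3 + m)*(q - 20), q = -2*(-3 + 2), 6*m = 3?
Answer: 1097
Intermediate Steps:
m = ½ (m = (⅙)*3 = ½ ≈ 0.50000)
q = 2 (q = -2*(-1) = 2)
N = 45 (N = (-3 + ½)*(2 - 20) = -5/2*(-18) = 45)
17 + N*24 = 17 + 45*24 = 17 + 1080 = 1097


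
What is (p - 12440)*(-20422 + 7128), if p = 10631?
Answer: 24048846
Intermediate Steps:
(p - 12440)*(-20422 + 7128) = (10631 - 12440)*(-20422 + 7128) = -1809*(-13294) = 24048846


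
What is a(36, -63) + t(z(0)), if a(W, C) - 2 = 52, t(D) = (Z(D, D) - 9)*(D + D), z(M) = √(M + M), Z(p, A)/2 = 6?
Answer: 54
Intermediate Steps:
Z(p, A) = 12 (Z(p, A) = 2*6 = 12)
z(M) = √2*√M (z(M) = √(2*M) = √2*√M)
t(D) = 6*D (t(D) = (12 - 9)*(D + D) = 3*(2*D) = 6*D)
a(W, C) = 54 (a(W, C) = 2 + 52 = 54)
a(36, -63) + t(z(0)) = 54 + 6*(√2*√0) = 54 + 6*(√2*0) = 54 + 6*0 = 54 + 0 = 54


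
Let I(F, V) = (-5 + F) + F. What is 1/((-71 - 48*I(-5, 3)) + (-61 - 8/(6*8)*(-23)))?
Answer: 6/3551 ≈ 0.0016897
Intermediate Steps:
I(F, V) = -5 + 2*F
1/((-71 - 48*I(-5, 3)) + (-61 - 8/(6*8)*(-23))) = 1/((-71 - 48*(-5 + 2*(-5))) + (-61 - 8/(6*8)*(-23))) = 1/((-71 - 48*(-5 - 10)) + (-61 - 8/48*(-23))) = 1/((-71 - 48*(-15)) + (-61 - 8*1/48*(-23))) = 1/((-71 + 720) + (-61 - ⅙*(-23))) = 1/(649 + (-61 + 23/6)) = 1/(649 - 343/6) = 1/(3551/6) = 6/3551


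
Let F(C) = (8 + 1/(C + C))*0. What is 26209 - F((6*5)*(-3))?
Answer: 26209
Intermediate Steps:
F(C) = 0 (F(C) = (8 + 1/(2*C))*0 = 0)
26209 - F((6*5)*(-3)) = 26209 - 1*0 = 26209 + 0 = 26209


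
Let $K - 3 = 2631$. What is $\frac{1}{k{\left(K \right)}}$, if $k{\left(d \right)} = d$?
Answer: $\frac{1}{2634} \approx 0.00037965$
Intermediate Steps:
$K = 2634$ ($K = 3 + 2631 = 2634$)
$\frac{1}{k{\left(K \right)}} = \frac{1}{2634}$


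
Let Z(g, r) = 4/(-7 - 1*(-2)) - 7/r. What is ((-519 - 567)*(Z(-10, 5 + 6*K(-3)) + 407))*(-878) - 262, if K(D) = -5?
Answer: 9689541746/25 ≈ 3.8758e+8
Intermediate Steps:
Z(g, r) = -⅘ - 7/r (Z(g, r) = 4/(-7 + 2) - 7/r = 4/(-5) - 7/r = 4*(-⅕) - 7/r = -⅘ - 7/r)
((-519 - 567)*(Z(-10, 5 + 6*K(-3)) + 407))*(-878) - 262 = ((-519 - 567)*((-⅘ - 7/(5 + 6*(-5))) + 407))*(-878) - 262 = -1086*((-⅘ - 7/(5 - 30)) + 407)*(-878) - 262 = -1086*((-⅘ - 7/(-25)) + 407)*(-878) - 262 = -1086*((-⅘ - 7*(-1/25)) + 407)*(-878) - 262 = -1086*((-⅘ + 7/25) + 407)*(-878) - 262 = -1086*(-13/25 + 407)*(-878) - 262 = -1086*10162/25*(-878) - 262 = -11035932/25*(-878) - 262 = 9689548296/25 - 262 = 9689541746/25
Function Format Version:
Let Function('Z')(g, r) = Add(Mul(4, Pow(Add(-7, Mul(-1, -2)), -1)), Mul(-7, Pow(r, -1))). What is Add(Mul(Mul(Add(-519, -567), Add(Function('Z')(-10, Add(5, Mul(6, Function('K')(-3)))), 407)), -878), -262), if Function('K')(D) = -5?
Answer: Rational(9689541746, 25) ≈ 3.8758e+8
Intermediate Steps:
Function('Z')(g, r) = Add(Rational(-4, 5), Mul(-7, Pow(r, -1))) (Function('Z')(g, r) = Add(Mul(4, Pow(Add(-7, 2), -1)), Mul(-7, Pow(r, -1))) = Add(Mul(4, Pow(-5, -1)), Mul(-7, Pow(r, -1))) = Add(Mul(4, Rational(-1, 5)), Mul(-7, Pow(r, -1))) = Add(Rational(-4, 5), Mul(-7, Pow(r, -1))))
Add(Mul(Mul(Add(-519, -567), Add(Function('Z')(-10, Add(5, Mul(6, Function('K')(-3)))), 407)), -878), -262) = Add(Mul(Mul(Add(-519, -567), Add(Add(Rational(-4, 5), Mul(-7, Pow(Add(5, Mul(6, -5)), -1))), 407)), -878), -262) = Add(Mul(Mul(-1086, Add(Add(Rational(-4, 5), Mul(-7, Pow(Add(5, -30), -1))), 407)), -878), -262) = Add(Mul(Mul(-1086, Add(Add(Rational(-4, 5), Mul(-7, Pow(-25, -1))), 407)), -878), -262) = Add(Mul(Mul(-1086, Add(Add(Rational(-4, 5), Mul(-7, Rational(-1, 25))), 407)), -878), -262) = Add(Mul(Mul(-1086, Add(Add(Rational(-4, 5), Rational(7, 25)), 407)), -878), -262) = Add(Mul(Mul(-1086, Add(Rational(-13, 25), 407)), -878), -262) = Add(Mul(Mul(-1086, Rational(10162, 25)), -878), -262) = Add(Mul(Rational(-11035932, 25), -878), -262) = Add(Rational(9689548296, 25), -262) = Rational(9689541746, 25)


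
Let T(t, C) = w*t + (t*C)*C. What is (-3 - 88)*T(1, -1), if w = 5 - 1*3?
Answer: -273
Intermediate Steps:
w = 2 (w = 5 - 3 = 2)
T(t, C) = 2*t + t*C² (T(t, C) = 2*t + (t*C)*C = 2*t + (C*t)*C = 2*t + t*C²)
(-3 - 88)*T(1, -1) = (-3 - 88)*(1*(2 + (-1)²)) = -91*(2 + 1) = -91*3 = -273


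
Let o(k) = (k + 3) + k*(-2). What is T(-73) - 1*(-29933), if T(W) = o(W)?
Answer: 30009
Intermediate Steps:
o(k) = 3 - k (o(k) = (3 + k) - 2*k = 3 - k)
T(W) = 3 - W
T(-73) - 1*(-29933) = (3 - 1*(-73)) - 1*(-29933) = (3 + 73) + 29933 = 76 + 29933 = 30009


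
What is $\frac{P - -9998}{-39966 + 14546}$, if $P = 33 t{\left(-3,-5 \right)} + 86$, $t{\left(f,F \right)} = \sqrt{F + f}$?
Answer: $- \frac{2521}{6355} - \frac{33 i \sqrt{2}}{12710} \approx -0.3967 - 0.0036718 i$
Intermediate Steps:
$P = 86 + 66 i \sqrt{2}$ ($P = 33 \sqrt{-5 - 3} + 86 = 33 \sqrt{-8} + 86 = 33 \cdot 2 i \sqrt{2} + 86 = 66 i \sqrt{2} + 86 = 86 + 66 i \sqrt{2} \approx 86.0 + 93.338 i$)
$\frac{P - -9998}{-39966 + 14546} = \frac{\left(86 + 66 i \sqrt{2}\right) - -9998}{-39966 + 14546} = \frac{\left(86 + 66 i \sqrt{2}\right) + \left(-3358 + 13356\right)}{-25420} = \left(\left(86 + 66 i \sqrt{2}\right) + 9998\right) \left(- \frac{1}{25420}\right) = \left(10084 + 66 i \sqrt{2}\right) \left(- \frac{1}{25420}\right) = - \frac{2521}{6355} - \frac{33 i \sqrt{2}}{12710}$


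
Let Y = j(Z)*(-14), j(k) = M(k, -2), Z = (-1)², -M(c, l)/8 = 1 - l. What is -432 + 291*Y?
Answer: 97344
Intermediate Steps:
M(c, l) = -8 + 8*l (M(c, l) = -8*(1 - l) = -8 + 8*l)
Z = 1
j(k) = -24 (j(k) = -8 + 8*(-2) = -8 - 16 = -24)
Y = 336 (Y = -24*(-14) = 336)
-432 + 291*Y = -432 + 291*336 = -432 + 97776 = 97344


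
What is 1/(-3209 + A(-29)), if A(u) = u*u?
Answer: -1/2368 ≈ -0.00042230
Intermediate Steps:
A(u) = u²
1/(-3209 + A(-29)) = 1/(-3209 + (-29)²) = 1/(-3209 + 841) = 1/(-2368) = -1/2368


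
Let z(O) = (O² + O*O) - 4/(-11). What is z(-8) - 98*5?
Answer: -3978/11 ≈ -361.64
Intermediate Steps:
z(O) = 4/11 + 2*O² (z(O) = (O² + O²) - 4*(-1/11) = 2*O² + 4/11 = 4/11 + 2*O²)
z(-8) - 98*5 = (4/11 + 2*(-8)²) - 98*5 = (4/11 + 2*64) - 490 = (4/11 + 128) - 490 = 1412/11 - 490 = -3978/11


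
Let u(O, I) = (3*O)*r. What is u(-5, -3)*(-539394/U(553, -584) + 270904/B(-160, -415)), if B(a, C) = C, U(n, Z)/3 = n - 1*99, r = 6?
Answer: 1778459274/18841 ≈ 94393.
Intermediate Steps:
U(n, Z) = -297 + 3*n (U(n, Z) = 3*(n - 1*99) = 3*(n - 99) = 3*(-99 + n) = -297 + 3*n)
u(O, I) = 18*O (u(O, I) = (3*O)*6 = 18*O)
u(-5, -3)*(-539394/U(553, -584) + 270904/B(-160, -415)) = (18*(-5))*(-539394/(-297 + 3*553) + 270904/(-415)) = -90*(-539394/(-297 + 1659) + 270904*(-1/415)) = -90*(-539394/1362 - 270904/415) = -90*(-539394*1/1362 - 270904/415) = -90*(-89899/227 - 270904/415) = -90*(-98803293/94205) = 1778459274/18841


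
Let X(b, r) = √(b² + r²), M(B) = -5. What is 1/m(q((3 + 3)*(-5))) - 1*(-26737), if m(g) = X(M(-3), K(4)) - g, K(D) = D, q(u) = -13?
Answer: 3422349/128 - √41/128 ≈ 26737.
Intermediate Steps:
m(g) = √41 - g (m(g) = √((-5)² + 4²) - g = √(25 + 16) - g = √41 - g)
1/m(q((3 + 3)*(-5))) - 1*(-26737) = 1/(√41 - 1*(-13)) - 1*(-26737) = 1/(√41 + 13) + 26737 = 1/(13 + √41) + 26737 = 26737 + 1/(13 + √41)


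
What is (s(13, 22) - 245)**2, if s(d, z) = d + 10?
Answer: 49284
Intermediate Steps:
s(d, z) = 10 + d
(s(13, 22) - 245)**2 = ((10 + 13) - 245)**2 = (23 - 245)**2 = (-222)**2 = 49284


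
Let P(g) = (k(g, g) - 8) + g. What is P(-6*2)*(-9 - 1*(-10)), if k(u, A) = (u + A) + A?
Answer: -56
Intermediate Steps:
k(u, A) = u + 2*A (k(u, A) = (A + u) + A = u + 2*A)
P(g) = -8 + 4*g (P(g) = ((g + 2*g) - 8) + g = (3*g - 8) + g = (-8 + 3*g) + g = -8 + 4*g)
P(-6*2)*(-9 - 1*(-10)) = (-8 + 4*(-6*2))*(-9 - 1*(-10)) = (-8 + 4*(-12))*(-9 + 10) = (-8 - 48)*1 = -56*1 = -56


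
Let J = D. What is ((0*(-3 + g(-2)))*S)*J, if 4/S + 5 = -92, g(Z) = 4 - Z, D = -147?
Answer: 0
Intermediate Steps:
J = -147
S = -4/97 (S = 4/(-5 - 92) = 4/(-97) = 4*(-1/97) = -4/97 ≈ -0.041237)
((0*(-3 + g(-2)))*S)*J = ((0*(-3 + (4 - 1*(-2))))*(-4/97))*(-147) = ((0*(-3 + (4 + 2)))*(-4/97))*(-147) = ((0*(-3 + 6))*(-4/97))*(-147) = ((0*3)*(-4/97))*(-147) = (0*(-4/97))*(-147) = 0*(-147) = 0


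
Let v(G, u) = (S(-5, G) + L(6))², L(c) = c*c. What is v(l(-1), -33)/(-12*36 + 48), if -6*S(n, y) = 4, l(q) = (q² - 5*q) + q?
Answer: -2809/864 ≈ -3.2512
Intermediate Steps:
l(q) = q² - 4*q
S(n, y) = -⅔ (S(n, y) = -⅙*4 = -⅔)
L(c) = c²
v(G, u) = 11236/9 (v(G, u) = (-⅔ + 6²)² = (-⅔ + 36)² = (106/3)² = 11236/9)
v(l(-1), -33)/(-12*36 + 48) = 11236/(9*(-12*36 + 48)) = 11236/(9*(-432 + 48)) = (11236/9)/(-384) = (11236/9)*(-1/384) = -2809/864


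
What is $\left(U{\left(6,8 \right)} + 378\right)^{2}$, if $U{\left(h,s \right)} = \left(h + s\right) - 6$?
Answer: $148996$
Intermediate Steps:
$U{\left(h,s \right)} = -6 + h + s$
$\left(U{\left(6,8 \right)} + 378\right)^{2} = \left(\left(-6 + 6 + 8\right) + 378\right)^{2} = \left(8 + 378\right)^{2} = 386^{2} = 148996$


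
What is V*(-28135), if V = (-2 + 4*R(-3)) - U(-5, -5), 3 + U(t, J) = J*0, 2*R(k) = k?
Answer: 140675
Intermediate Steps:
R(k) = k/2
U(t, J) = -3 (U(t, J) = -3 + J*0 = -3 + 0 = -3)
V = -5 (V = (-2 + 4*((½)*(-3))) - 1*(-3) = (-2 + 4*(-3/2)) + 3 = (-2 - 6) + 3 = -8 + 3 = -5)
V*(-28135) = -5*(-28135) = 140675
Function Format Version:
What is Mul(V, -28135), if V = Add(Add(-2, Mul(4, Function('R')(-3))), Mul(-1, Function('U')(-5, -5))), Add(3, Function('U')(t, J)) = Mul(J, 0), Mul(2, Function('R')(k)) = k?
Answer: 140675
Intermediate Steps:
Function('R')(k) = Mul(Rational(1, 2), k)
Function('U')(t, J) = -3 (Function('U')(t, J) = Add(-3, Mul(J, 0)) = Add(-3, 0) = -3)
V = -5 (V = Add(Add(-2, Mul(4, Mul(Rational(1, 2), -3))), Mul(-1, -3)) = Add(Add(-2, Mul(4, Rational(-3, 2))), 3) = Add(Add(-2, -6), 3) = Add(-8, 3) = -5)
Mul(V, -28135) = Mul(-5, -28135) = 140675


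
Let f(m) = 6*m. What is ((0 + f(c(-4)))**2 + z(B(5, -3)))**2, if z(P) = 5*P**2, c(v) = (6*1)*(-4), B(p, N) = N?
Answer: 431849961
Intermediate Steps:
c(v) = -24 (c(v) = 6*(-4) = -24)
((0 + f(c(-4)))**2 + z(B(5, -3)))**2 = ((0 + 6*(-24))**2 + 5*(-3)**2)**2 = ((0 - 144)**2 + 5*9)**2 = ((-144)**2 + 45)**2 = (20736 + 45)**2 = 20781**2 = 431849961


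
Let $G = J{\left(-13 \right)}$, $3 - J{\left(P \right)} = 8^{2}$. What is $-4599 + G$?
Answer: $-4660$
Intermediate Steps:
$J{\left(P \right)} = -61$ ($J{\left(P \right)} = 3 - 8^{2} = 3 - 64 = -61$)
$G = -61$
$-4599 + G = -4599 - 61 = -4660$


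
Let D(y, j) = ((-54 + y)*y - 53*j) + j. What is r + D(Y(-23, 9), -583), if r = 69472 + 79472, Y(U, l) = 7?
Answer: 178931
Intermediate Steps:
r = 148944
D(y, j) = -52*j + y*(-54 + y) (D(y, j) = (y*(-54 + y) - 53*j) + j = (-53*j + y*(-54 + y)) + j = -52*j + y*(-54 + y))
r + D(Y(-23, 9), -583) = 148944 + (7² - 54*7 - 52*(-583)) = 148944 + (49 - 378 + 30316) = 148944 + 29987 = 178931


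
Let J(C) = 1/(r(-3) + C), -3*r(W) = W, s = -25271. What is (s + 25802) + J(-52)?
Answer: 27080/51 ≈ 530.98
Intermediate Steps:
r(W) = -W/3
J(C) = 1/(1 + C) (J(C) = 1/(-⅓*(-3) + C) = 1/(1 + C))
(s + 25802) + J(-52) = (-25271 + 25802) + 1/(1 - 52) = 531 + 1/(-51) = 531 - 1/51 = 27080/51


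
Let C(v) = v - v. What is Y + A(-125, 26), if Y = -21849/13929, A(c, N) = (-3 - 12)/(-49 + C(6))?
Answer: -287222/227507 ≈ -1.2625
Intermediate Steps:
C(v) = 0
A(c, N) = 15/49 (A(c, N) = (-3 - 12)/(-49 + 0) = -15/(-49) = -15*(-1/49) = 15/49)
Y = -7283/4643 (Y = -21849*1/13929 = -7283/4643 ≈ -1.5686)
Y + A(-125, 26) = -7283/4643 + 15/49 = -287222/227507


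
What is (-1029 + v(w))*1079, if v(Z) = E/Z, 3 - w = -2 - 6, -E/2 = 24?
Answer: -12264993/11 ≈ -1.1150e+6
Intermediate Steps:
E = -48 (E = -2*24 = -48)
w = 11 (w = 3 - (-2 - 6) = 3 - 1*(-8) = 3 + 8 = 11)
v(Z) = -48/Z
(-1029 + v(w))*1079 = (-1029 - 48/11)*1079 = -11367/11*1079 = -12264993/11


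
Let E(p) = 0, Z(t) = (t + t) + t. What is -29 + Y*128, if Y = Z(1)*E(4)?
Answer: -29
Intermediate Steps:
Z(t) = 3*t (Z(t) = 2*t + t = 3*t)
Y = 0 (Y = (3*1)*0 = 3*0 = 0)
-29 + Y*128 = -29 + 0*128 = -29 + 0 = -29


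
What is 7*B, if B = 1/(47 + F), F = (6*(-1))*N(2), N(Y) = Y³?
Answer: -7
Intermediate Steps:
F = -48 (F = (6*(-1))*2³ = -6*8 = -48)
B = -1 (B = 1/(47 - 48) = 1/(-1) = -1)
7*B = 7*(-1) = -7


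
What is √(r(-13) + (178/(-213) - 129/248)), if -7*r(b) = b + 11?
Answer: I*√36579206958/184884 ≈ 1.0345*I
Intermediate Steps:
r(b) = -11/7 - b/7 (r(b) = -(b + 11)/7 = -(11 + b)/7 = -11/7 - b/7)
√(r(-13) + (178/(-213) - 129/248)) = √((-11/7 - ⅐*(-13)) + (178/(-213) - 129/248)) = √((-11/7 + 13/7) + (178*(-1/213) - 129*1/248)) = √(2/7 + (-178/213 - 129/248)) = √(2/7 - 71621/52824) = √(-395699/369768) = I*√36579206958/184884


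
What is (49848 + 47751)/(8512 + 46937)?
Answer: 32533/18483 ≈ 1.7602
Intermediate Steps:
(49848 + 47751)/(8512 + 46937) = 97599/55449 = 97599*(1/55449) = 32533/18483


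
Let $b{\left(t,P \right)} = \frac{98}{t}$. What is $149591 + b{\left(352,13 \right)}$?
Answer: $\frac{26328065}{176} \approx 1.4959 \cdot 10^{5}$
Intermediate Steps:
$149591 + b{\left(352,13 \right)} = 149591 + \frac{98}{352} = 149591 + 98 \cdot \frac{1}{352} = 149591 + \frac{49}{176} = \frac{26328065}{176}$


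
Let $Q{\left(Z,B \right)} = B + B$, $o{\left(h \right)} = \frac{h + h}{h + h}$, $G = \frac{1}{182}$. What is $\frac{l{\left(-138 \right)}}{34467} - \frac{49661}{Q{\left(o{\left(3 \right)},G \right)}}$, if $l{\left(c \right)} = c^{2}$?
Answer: $- \frac{51920519491}{11489} \approx -4.5192 \cdot 10^{6}$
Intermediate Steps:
$G = \frac{1}{182} \approx 0.0054945$
$o{\left(h \right)} = 1$ ($o{\left(h \right)} = \frac{2 h}{2 h} = 2 h \frac{1}{2 h} = 1$)
$Q{\left(Z,B \right)} = 2 B$
$\frac{l{\left(-138 \right)}}{34467} - \frac{49661}{Q{\left(o{\left(3 \right)},G \right)}} = \frac{\left(-138\right)^{2}}{34467} - \frac{49661}{2 \cdot \frac{1}{182}} = 19044 \cdot \frac{1}{34467} - 49661 \frac{1}{\frac{1}{91}} = \frac{6348}{11489} - 4519151 = - \frac{51920519491}{11489}$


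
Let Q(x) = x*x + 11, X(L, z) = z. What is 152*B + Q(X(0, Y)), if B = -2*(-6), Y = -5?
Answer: 1860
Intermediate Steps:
Q(x) = 11 + x² (Q(x) = x² + 11 = 11 + x²)
B = 12
152*B + Q(X(0, Y)) = 152*12 + (11 + (-5)²) = 1824 + (11 + 25) = 1824 + 36 = 1860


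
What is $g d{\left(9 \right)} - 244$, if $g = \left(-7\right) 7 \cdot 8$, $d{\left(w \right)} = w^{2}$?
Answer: $-31996$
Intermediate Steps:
$g = -392$ ($g = \left(-49\right) 8 = -392$)
$g d{\left(9 \right)} - 244 = - 392 \cdot 9^{2} - 244 = \left(-392\right) 81 - 244 = -31752 - 244 = -31996$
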